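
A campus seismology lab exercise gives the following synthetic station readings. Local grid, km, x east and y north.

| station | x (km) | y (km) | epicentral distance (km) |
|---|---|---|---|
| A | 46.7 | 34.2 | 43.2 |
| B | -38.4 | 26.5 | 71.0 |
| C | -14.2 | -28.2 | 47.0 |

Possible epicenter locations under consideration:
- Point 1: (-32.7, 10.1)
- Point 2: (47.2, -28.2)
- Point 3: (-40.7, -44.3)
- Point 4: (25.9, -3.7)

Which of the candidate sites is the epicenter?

Point 4

For each candidate, compare |candidate − station| to the reported distance:
Point 1: residuals A 39.8, B 53.6, C 4.5 → max 53.6 km
Point 2: residuals A 19.2, B 30.6, C 14.4 → max 30.6 km
Point 3: residuals A 74.3, B 0.2, C 16.0 → max 74.3 km
Point 4: residuals A 0.0, B 0.0, C 0.0 → max 0.0 km
Only Point 4 has all residuals ≈ 0.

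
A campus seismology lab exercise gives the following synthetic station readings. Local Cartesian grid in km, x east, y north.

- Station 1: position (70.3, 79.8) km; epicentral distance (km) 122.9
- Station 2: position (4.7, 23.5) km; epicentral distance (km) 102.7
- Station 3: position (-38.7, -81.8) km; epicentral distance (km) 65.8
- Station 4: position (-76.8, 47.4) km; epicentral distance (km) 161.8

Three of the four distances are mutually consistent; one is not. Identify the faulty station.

Solve using three stations at a time. Using Station 2, Station 3, Station 4 (subtract circle equations pairwise → linear system) gives (x, y) ≈ (26.9, -76.8).
Distances from that point to each station vs reported:
  Station 1: calculated 162.5 vs reported 122.9 → residual 39.6 km
  Station 2: calculated 102.7 vs reported 102.7 → residual 0.0 km
  Station 3: calculated 65.8 vs reported 65.8 → residual 0.0 km
  Station 4: calculated 161.8 vs reported 161.8 → residual 0.0 km
Station 2, Station 3, Station 4 are mutually consistent (residuals ≈ 0); Station 1 is off by 39.6 km.

Station 1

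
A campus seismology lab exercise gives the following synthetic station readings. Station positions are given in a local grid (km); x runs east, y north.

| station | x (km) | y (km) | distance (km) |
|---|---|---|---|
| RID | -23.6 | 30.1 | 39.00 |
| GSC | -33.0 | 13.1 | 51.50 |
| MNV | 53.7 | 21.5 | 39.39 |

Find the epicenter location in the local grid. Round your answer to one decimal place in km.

Circle about each station: (x + 23.6)² + (y − 30.1)² = 39.00²; (x + 33.0)² + (y − 13.1)² = 51.50²; (x − 53.7)² + (y − 21.5)² = 39.39².
Subtracting pairs of circle equations eliminates x²+y² and gives linear equations (the radical axes):
-18.8 x − 34.0 y = -1333.61
154.6 x − 17.2 y = 1852.40
Solving the 2×2 system: x ≈ 15.4, y ≈ 30.7 km.

15.4 km east, 30.7 km north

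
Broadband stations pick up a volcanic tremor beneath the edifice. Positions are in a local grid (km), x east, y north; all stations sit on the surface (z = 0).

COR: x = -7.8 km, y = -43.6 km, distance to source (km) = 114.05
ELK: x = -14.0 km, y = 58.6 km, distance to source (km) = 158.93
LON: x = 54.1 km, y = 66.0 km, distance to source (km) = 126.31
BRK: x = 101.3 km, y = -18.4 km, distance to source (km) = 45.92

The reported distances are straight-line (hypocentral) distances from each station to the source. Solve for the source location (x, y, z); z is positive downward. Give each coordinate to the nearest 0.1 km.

Each station gives a sphere (x−x_i)² + (y−y_i)² + z² = d_i² (stations at z=0).
Subtracting the COR sphere from ELK and LON: z² cancels, leaving linear equations in x and y:
-12.4 x + 204.4 y = -10583.18
123.8 x + 219.2 y = 2374.20
Solving: x ≈ 100.101, y ≈ -45.704 km (keep extra digits for the depth step; rounded: 100.1, -45.7).
Then from the COR sphere: z² = 114.05² − (x + 7.8)² − (y + 43.6)² with x = 100.101, y = -45.704, so z ≈ 36.883 ≈ 36.9 km.
Check against BRK (with the unrounded solution): distance 45.90 ≈ 45.92 km. ✓

(100.1, -45.7, 36.9)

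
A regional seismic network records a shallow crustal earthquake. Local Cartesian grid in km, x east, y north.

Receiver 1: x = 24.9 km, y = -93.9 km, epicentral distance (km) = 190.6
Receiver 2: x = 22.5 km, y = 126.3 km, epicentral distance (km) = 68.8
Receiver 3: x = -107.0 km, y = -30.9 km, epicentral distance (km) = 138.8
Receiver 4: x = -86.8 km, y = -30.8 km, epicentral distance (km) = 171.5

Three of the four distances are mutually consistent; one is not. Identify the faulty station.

Solve using three stations at a time. Using Receiver 1, Receiver 2, Receiver 3 (subtract circle equations pairwise → linear system) gives (x, y) ≈ (-34.2, 87.3).
Distances from that point to each station vs reported:
  Receiver 1: calculated 190.6 vs reported 190.6 → residual 0.0 km
  Receiver 2: calculated 68.8 vs reported 68.8 → residual 0.0 km
  Receiver 3: calculated 138.8 vs reported 138.8 → residual 0.0 km
  Receiver 4: calculated 129.3 vs reported 171.5 → residual 42.2 km
Receiver 1, Receiver 2, Receiver 3 are mutually consistent (residuals ≈ 0); Receiver 4 is off by 42.2 km.

Receiver 4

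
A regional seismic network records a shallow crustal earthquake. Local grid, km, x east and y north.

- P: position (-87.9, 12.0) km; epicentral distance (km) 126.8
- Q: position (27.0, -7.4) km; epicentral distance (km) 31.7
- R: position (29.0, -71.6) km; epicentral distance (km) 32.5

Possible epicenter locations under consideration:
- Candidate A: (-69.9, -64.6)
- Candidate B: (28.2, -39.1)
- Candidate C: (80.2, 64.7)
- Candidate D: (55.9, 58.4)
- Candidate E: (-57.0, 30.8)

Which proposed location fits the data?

For each candidate, compare |candidate − station| to the reported distance:
Candidate A: residuals P 48.1, Q 80.8, R 66.6 → max 80.8 km
Candidate B: residuals P 0.0, Q 0.0, R 0.0 → max 0.0 km
Candidate C: residuals P 49.4, Q 57.9, R 113.1 → max 113.1 km
Candidate D: residuals P 24.3, Q 40.2, R 100.3 → max 100.3 km
Candidate E: residuals P 90.6, Q 60.6, R 101.2 → max 101.2 km
Only Candidate B has all residuals ≈ 0.

Candidate B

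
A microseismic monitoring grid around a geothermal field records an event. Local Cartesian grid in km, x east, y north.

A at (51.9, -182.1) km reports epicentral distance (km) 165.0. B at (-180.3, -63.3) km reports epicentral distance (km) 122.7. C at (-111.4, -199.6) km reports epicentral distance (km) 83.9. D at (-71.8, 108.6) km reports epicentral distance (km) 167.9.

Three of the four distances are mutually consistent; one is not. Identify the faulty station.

Solve using three stations at a time. Using A, B, D (subtract circle equations pairwise → linear system) gives (x, y) ≈ (-57.7, -58.7).
Distances from that point to each station vs reported:
  A: calculated 165.0 vs reported 165.0 → residual 0.0 km
  B: calculated 122.7 vs reported 122.7 → residual 0.0 km
  C: calculated 150.8 vs reported 83.9 → residual 66.9 km
  D: calculated 167.9 vs reported 167.9 → residual 0.0 km
A, B, D are mutually consistent (residuals ≈ 0); C is off by 66.9 km.

C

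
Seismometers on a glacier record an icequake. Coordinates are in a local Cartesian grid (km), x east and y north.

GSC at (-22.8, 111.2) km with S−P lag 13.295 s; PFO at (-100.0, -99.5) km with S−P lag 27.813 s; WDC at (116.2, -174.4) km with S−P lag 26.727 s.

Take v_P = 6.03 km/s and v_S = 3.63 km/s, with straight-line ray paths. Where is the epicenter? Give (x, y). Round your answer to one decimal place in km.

90.5 km east, 68.0 km north

Distance from S−P lag: d = Δt · v_P v_S / (v_P − v_S) = Δt · (6.03·3.63)/(6.03−3.63) ≈ 9.1204·Δt.
So d_GSC = 121.26, d_PFO = 253.66, d_WDC = 243.76 km.
Circle about each station: (x + 22.8)² + (y − 111.2)² = 121.26²; (x + 100.0)² + (y + 99.5)² = 253.66²; (x − 116.2)² + (y + 174.4)² = 243.76².
Subtracting pairs of circle equations eliminates x²+y² and gives linear equations (the radical axes):
-154.4 x − 421.4 y = -42624.44
278.0 x − 571.2 y = -13682.43
Solving the 2×2 system: x ≈ 90.5, y ≈ 68.0 km.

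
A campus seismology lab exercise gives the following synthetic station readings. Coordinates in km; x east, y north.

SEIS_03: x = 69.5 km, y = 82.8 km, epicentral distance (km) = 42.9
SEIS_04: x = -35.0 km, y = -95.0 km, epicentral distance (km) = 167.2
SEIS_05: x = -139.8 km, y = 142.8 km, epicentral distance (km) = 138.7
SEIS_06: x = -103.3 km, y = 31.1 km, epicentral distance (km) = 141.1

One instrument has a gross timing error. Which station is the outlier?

SEIS_05

Solve using three stations at a time. Using SEIS_03, SEIS_04, SEIS_06 (subtract circle equations pairwise → linear system) gives (x, y) ≈ (35.5, 56.6).
Distances from that point to each station vs reported:
  SEIS_03: calculated 42.9 vs reported 42.9 → residual 0.0 km
  SEIS_04: calculated 167.2 vs reported 167.2 → residual 0.0 km
  SEIS_05: calculated 195.3 vs reported 138.7 → residual 56.6 km
  SEIS_06: calculated 141.1 vs reported 141.1 → residual 0.0 km
SEIS_03, SEIS_04, SEIS_06 are mutually consistent (residuals ≈ 0); SEIS_05 is off by 56.6 km.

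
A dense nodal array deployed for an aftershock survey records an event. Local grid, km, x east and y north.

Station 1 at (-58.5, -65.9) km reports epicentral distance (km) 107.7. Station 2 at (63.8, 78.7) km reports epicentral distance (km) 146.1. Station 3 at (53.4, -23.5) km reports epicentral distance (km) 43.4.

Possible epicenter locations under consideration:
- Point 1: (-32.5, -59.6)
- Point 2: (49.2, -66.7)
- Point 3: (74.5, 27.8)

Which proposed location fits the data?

For each candidate, compare |candidate − station| to the reported distance:
Point 1: residuals Station 1 80.9, Station 2 22.4, Station 3 49.8 → max 80.9 km
Point 2: residuals Station 1 0.0, Station 2 0.0, Station 3 0.0 → max 0.0 km
Point 3: residuals Station 1 55.0, Station 2 94.1, Station 3 12.1 → max 94.1 km
Only Point 2 has all residuals ≈ 0.

Point 2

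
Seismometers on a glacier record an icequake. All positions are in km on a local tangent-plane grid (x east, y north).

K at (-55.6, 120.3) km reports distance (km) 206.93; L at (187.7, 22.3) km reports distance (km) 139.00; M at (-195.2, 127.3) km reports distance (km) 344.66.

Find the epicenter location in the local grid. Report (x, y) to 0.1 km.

(148.3, 155.6)

Circle about each station: (x + 55.6)² + (y − 120.3)² = 206.93²; (x − 187.7)² + (y − 22.3)² = 139.00²; (x + 195.2)² + (y − 127.3)² = 344.66².
Subtracting the K equation from the L and M equations removes the quadratic terms:
486.6 x − 196.0 y = 41664.15
-279.2 x + 14.0 y = -39225.61
Solving the 2×2 system: x ≈ 148.3, y ≈ 155.6 km.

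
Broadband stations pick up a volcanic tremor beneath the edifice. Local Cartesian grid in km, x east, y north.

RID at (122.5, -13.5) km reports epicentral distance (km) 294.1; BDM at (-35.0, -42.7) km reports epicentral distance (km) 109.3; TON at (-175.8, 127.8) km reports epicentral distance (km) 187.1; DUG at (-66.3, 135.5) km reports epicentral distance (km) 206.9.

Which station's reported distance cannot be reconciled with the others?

Solve using three stations at a time. Using BDM, TON, DUG (subtract circle equations pairwise → linear system) gives (x, y) ≈ (-143.4, -56.5).
Distances from that point to each station vs reported:
  RID: calculated 269.4 vs reported 294.1 → residual 24.7 km
  BDM: calculated 109.3 vs reported 109.3 → residual 0.0 km
  TON: calculated 187.1 vs reported 187.1 → residual 0.0 km
  DUG: calculated 206.9 vs reported 206.9 → residual 0.0 km
BDM, TON, DUG are mutually consistent (residuals ≈ 0); RID is off by 24.7 km.

RID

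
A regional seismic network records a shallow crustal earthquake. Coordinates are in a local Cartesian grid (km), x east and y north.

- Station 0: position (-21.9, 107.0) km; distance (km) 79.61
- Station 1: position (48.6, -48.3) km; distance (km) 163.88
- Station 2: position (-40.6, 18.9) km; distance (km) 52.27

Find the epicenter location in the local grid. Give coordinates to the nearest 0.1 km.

Circle about each station: (x + 21.9)² + (y − 107.0)² = 79.61²; (x − 48.6)² + (y + 48.3)² = 163.88²; (x + 40.6)² + (y − 18.9)² = 52.27².
Subtracting pairs of circle equations eliminates x²+y² and gives linear equations (the radical axes):
141.0 x − 310.6 y = -27752.66
-37.4 x − 176.2 y = -6317.44
Solving the 2×2 system: x ≈ -80.3, y ≈ 52.9 km.
Check against Station 0 (with the unrounded x, y): √((x + 21.9)²+(y − 107.0)²) = 79.61 ≈ 79.61 km. ✓

-80.3 km east, 52.9 km north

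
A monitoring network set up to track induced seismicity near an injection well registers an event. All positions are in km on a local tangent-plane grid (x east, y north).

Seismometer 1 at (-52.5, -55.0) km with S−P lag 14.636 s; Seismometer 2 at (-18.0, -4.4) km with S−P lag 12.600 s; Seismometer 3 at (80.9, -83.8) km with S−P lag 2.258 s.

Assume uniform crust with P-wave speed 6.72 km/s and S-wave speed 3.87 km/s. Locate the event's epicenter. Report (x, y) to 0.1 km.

x ≈ 80.8 km, y ≈ -63.2 km

Distance from S−P lag: d = Δt · v_P v_S / (v_P − v_S) = Δt · (6.72·3.87)/(6.72−3.87) ≈ 9.1251·Δt.
So d_Seismometer 1 = 133.55, d_Seismometer 2 = 114.98, d_Seismometer 3 = 20.60 km.
Circle about each station: (x + 52.5)² + (y + 55.0)² = 133.55²; (x + 18.0)² + (y + 4.4)² = 114.98²; (x − 80.9)² + (y + 83.8)² = 20.60².
Subtracting the Seismometer 1 equation from the Seismometer 2 and Seismometer 3 equations removes the quadratic terms:
69.0 x + 101.2 y = -822.69
266.8 x − 57.6 y = 25197.24
Solving the 2×2 system: x ≈ 80.8, y ≈ -63.2 km.
Check against Seismometer 1 (with the unrounded x, y): √((x + 52.5)²+(y + 55.0)²) = 133.55 ≈ 133.55 km. ✓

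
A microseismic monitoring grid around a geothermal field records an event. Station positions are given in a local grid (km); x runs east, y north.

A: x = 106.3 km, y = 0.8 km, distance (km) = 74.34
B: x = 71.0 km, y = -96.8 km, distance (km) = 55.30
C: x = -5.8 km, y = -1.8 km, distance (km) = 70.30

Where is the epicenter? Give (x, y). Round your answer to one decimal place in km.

Circle about each station: (x − 106.3)² + (y − 0.8)² = 74.34²; (x − 71.0)² + (y + 96.8)² = 55.30²; (x + 5.8)² + (y + 1.8)² = 70.30².
Subtracting the A equation from the B and C equations removes the quadratic terms:
-70.6 x − 195.2 y = 5579.26
-224.2 x − 5.2 y = -10679.10
Solving the 2×2 system: x ≈ 48.7, y ≈ -46.2 km.

(48.7, -46.2)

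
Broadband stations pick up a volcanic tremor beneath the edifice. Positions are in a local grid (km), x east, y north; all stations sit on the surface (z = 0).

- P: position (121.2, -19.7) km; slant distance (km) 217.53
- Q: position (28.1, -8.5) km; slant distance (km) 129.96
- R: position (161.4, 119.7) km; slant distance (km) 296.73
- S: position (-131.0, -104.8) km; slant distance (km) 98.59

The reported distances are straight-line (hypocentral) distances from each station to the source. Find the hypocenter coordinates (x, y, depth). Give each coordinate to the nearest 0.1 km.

(-90.6, -29.2, 48.7)

Each station gives a sphere (x−x_i)² + (y−y_i)² + z² = d_i² (stations at z=0).
Subtracting the P sphere from Q and R: z² cancels, leaving linear equations in x and y:
-186.2 x + 22.4 y = 16214.03
80.4 x + 278.8 y = -15428.87
Solving: x ≈ -90.593, y ≈ -29.215 km (keep extra digits for the depth step; rounded: -90.6, -29.2).
Then from the P sphere: z² = 217.53² − (x − 121.2)² − (y + 19.7)² with x = -90.593, y = -29.215, so z ≈ 48.708 ≈ 48.7 km.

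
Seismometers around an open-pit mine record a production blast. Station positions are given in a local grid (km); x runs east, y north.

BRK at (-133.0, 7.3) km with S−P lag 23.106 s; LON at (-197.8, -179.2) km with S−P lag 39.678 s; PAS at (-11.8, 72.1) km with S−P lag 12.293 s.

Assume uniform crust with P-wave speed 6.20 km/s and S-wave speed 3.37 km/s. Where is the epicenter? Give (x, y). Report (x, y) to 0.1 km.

Distance from S−P lag: d = Δt · v_P v_S / (v_P − v_S) = Δt · (6.20·3.37)/(6.20−3.37) ≈ 7.3830·Δt.
So d_BRK = 170.59, d_LON = 292.94, d_PAS = 90.76 km.
Circle about each station: (x + 133.0)² + (y − 7.3)² = 170.59²; (x + 197.8)² + (y + 179.2)² = 292.94²; (x + 11.8)² + (y − 72.1)² = 90.76².
Subtracting the BRK equation from the LON and PAS equations removes the quadratic terms:
-129.6 x − 373.0 y = -3217.71
242.4 x + 129.6 y = 8458.93
Solving the 2×2 system: x ≈ 37.2, y ≈ -4.3 km.

37.2 km east, -4.3 km north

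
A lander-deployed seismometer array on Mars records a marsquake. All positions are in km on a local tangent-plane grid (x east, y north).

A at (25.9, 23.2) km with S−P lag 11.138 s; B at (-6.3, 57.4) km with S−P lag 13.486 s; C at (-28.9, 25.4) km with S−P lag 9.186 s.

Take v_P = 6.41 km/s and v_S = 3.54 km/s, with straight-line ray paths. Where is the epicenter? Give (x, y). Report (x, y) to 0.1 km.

Distance from S−P lag: d = Δt · v_P v_S / (v_P − v_S) = Δt · (6.41·3.54)/(6.41−3.54) ≈ 7.9064·Δt.
So d_A = 88.06, d_B = 106.63, d_C = 72.63 km.
Circle about each station: (x − 25.9)² + (y − 23.2)² = 88.06²; (x + 6.3)² + (y − 57.4)² = 106.63²; (x + 28.9)² + (y − 25.4)² = 72.63².
Subtracting the A equation from the B and C equations removes the quadratic terms:
-64.4 x + 68.4 y = -1489.99
-109.6 x + 4.4 y = 2750.77
Solving the 2×2 system: x ≈ -27.0, y ≈ -47.2 km.

-27.0 km east, -47.2 km north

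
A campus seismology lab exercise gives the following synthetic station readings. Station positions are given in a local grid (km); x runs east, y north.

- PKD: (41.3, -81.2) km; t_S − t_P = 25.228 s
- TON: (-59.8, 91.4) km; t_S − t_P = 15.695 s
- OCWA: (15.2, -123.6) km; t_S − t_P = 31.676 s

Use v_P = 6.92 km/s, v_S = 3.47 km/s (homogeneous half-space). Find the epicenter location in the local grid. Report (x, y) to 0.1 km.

49.4 km east, 94.2 km north

Distance from S−P lag: d = Δt · v_P v_S / (v_P − v_S) = Δt · (6.92·3.47)/(6.92−3.47) ≈ 6.9601·Δt.
So d_PKD = 175.59, d_TON = 109.24, d_OCWA = 220.47 km.
Circle about each station: (x − 41.3)² + (y + 81.2)² = 175.59²; (x + 59.8)² + (y − 91.4)² = 109.24²; (x − 15.2)² + (y + 123.6)² = 220.47².
Subtracting the PKD equation from the TON and OCWA equations removes the quadratic terms:
-202.2 x + 345.2 y = 22529.34
-52.2 x − 84.8 y = -10566.30
Solving the 2×2 system: x ≈ 49.4, y ≈ 94.2 km.
Check against PKD (with the unrounded x, y): √((x − 41.3)²+(y + 81.2)²) = 175.58 ≈ 175.59 km. ✓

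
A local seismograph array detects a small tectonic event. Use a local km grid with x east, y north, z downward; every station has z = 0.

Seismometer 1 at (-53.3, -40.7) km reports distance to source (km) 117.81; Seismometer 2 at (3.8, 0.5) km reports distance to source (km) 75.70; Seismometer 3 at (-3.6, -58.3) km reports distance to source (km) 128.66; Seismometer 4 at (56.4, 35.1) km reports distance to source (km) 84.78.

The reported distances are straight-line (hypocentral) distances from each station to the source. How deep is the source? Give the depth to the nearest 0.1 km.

35.0 km

Each station gives a sphere (x−x_i)² + (y−y_i)² + z² = d_i² (stations at z=0).
Subtracting the Seismometer 1 sphere from Seismometer 2 and Seismometer 3: z² cancels, leaving linear equations in x and y:
114.2 x + 82.4 y = 3666.02
99.4 x − 35.2 y = -3759.73
Solving: x ≈ -14.804, y ≈ 65.007 km (keep extra digits for the depth step; rounded: -14.8, 65.0).
Then from the Seismometer 1 sphere: z² = 117.81² − (x + 53.3)² − (y + 40.7)² with x = -14.804, y = 65.007, so z ≈ 34.975 ≈ 35.0 km.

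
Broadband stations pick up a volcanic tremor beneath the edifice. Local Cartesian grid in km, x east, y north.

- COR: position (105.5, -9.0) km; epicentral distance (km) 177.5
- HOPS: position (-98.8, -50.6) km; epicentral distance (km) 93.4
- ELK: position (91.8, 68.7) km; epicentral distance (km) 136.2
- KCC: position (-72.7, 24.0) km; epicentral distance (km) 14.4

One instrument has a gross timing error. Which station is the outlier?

ELK

Solve using three stations at a time. Using COR, HOPS, KCC (subtract circle equations pairwise → linear system) gives (x, y) ≈ (-66.0, 36.9).
Distances from that point to each station vs reported:
  COR: calculated 177.5 vs reported 177.5 → residual 0.0 km
  HOPS: calculated 93.4 vs reported 93.4 → residual 0.0 km
  ELK: calculated 161.0 vs reported 136.2 → residual 24.8 km
  KCC: calculated 14.5 vs reported 14.4 → residual 0.1 km
COR, HOPS, KCC are mutually consistent (residuals ≈ 0); ELK is off by 24.8 km.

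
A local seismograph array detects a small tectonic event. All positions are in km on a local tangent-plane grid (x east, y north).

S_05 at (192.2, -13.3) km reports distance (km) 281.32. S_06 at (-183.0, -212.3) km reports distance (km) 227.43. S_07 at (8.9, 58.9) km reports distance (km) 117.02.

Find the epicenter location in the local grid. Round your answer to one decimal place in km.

Circle about each station: (x − 192.2)² + (y + 13.3)² = 281.32²; (x + 183.0)² + (y + 212.3)² = 227.43²; (x − 8.9)² + (y − 58.9)² = 117.02².
Subtracting pairs of circle equations eliminates x²+y² and gives linear equations (the radical axes):
-750.4 x − 398.0 y = 68859.10
-366.6 x + 144.4 y = 31877.95
Solving the 2×2 system: x ≈ -89.0, y ≈ -5.2 km.
Check against S_05 (with the unrounded x, y): √((x − 192.2)²+(y + 13.3)²) = 281.32 ≈ 281.32 km. ✓

x ≈ -89.0 km, y ≈ -5.2 km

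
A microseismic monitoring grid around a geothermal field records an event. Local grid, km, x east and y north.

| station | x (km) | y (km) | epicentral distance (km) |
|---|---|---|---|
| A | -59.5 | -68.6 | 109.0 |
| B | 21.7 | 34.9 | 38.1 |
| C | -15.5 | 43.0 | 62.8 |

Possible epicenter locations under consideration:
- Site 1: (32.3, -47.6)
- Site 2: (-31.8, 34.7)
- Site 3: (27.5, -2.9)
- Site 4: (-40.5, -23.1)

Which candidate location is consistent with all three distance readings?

Site 3

For each candidate, compare |candidate − station| to the reported distance:
Site 1: residuals A 14.8, B 45.1, C 39.6 → max 45.1 km
Site 2: residuals A 2.1, B 15.4, C 44.5 → max 44.5 km
Site 3: residuals A 0.0, B 0.1, C 0.1 → max 0.1 km
Site 4: residuals A 59.7, B 46.9, C 7.9 → max 59.7 km
Only Site 3 has all residuals ≈ 0.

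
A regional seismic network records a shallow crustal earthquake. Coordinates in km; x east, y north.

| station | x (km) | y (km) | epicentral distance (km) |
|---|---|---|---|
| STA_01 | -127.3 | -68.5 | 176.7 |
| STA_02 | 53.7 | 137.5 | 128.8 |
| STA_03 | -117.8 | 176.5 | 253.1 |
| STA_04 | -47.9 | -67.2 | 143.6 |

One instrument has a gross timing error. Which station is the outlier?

STA_01

Solve using three stations at a time. Using STA_02, STA_03, STA_04 (subtract circle equations pairwise → linear system) gives (x, y) ≈ (73.0, 10.2).
Distances from that point to each station vs reported:
  STA_01: calculated 215.2 vs reported 176.7 → residual 38.5 km
  STA_02: calculated 128.7 vs reported 128.8 → residual 0.1 km
  STA_03: calculated 253.1 vs reported 253.1 → residual 0.0 km
  STA_04: calculated 143.5 vs reported 143.6 → residual 0.1 km
STA_02, STA_03, STA_04 are mutually consistent (residuals ≈ 0); STA_01 is off by 38.5 km.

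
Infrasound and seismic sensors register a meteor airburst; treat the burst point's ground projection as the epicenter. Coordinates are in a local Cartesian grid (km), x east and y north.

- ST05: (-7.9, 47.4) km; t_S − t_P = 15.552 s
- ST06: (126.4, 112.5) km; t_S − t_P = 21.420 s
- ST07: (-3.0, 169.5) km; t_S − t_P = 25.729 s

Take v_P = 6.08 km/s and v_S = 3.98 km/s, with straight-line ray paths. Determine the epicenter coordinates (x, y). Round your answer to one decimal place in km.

Distance from S−P lag: d = Δt · v_P v_S / (v_P − v_S) = Δt · (6.08·3.98)/(6.08−3.98) ≈ 11.5230·Δt.
So d_ST05 = 179.21, d_ST06 = 246.82, d_ST07 = 296.48 km.
Circle about each station: (x + 7.9)² + (y − 47.4)² = 179.21²; (x − 126.4)² + (y − 112.5)² = 246.82²; (x + 3.0)² + (y − 169.5)² = 296.48².
Subtracting pairs of circle equations eliminates x²+y² and gives linear equations (the radical axes):
268.6 x + 130.2 y = -2479.85
9.8 x + 244.2 y = -29354.09
Solving the 2×2 system: x ≈ 50.0, y ≈ -122.2 km.

(50.0, -122.2)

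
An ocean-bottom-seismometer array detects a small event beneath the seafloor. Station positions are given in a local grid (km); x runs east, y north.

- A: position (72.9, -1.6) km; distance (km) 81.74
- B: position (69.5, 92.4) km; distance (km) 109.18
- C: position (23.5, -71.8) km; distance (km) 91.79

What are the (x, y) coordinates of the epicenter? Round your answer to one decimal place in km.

Circle about each station: (x − 72.9)² + (y + 1.6)² = 81.74²; (x − 69.5)² + (y − 92.4)² = 109.18²; (x − 23.5)² + (y + 71.8)² = 91.79².
Subtracting the A equation from the B and C equations removes the quadratic terms:
-6.8 x + 188.0 y = 2812.20
-98.8 x − 140.4 y = -1353.46
Solving the 2×2 system: x ≈ -7.2, y ≈ 14.7 km.

(-7.2, 14.7)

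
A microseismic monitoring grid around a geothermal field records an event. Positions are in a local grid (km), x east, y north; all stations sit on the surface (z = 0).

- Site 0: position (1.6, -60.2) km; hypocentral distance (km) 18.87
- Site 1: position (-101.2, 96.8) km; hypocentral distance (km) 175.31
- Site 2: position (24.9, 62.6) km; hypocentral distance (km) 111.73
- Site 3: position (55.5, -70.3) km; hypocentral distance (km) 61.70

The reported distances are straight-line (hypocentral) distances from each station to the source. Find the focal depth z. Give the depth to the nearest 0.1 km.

Each station gives a sphere (x−x_i)² + (y−y_i)² + z² = d_i² (stations at z=0).
Subtracting the Site 0 sphere from Site 1 and Site 2: z² cancels, leaving linear equations in x and y:
-205.6 x + 314.0 y = -14392.44
46.6 x + 245.6 y = -11215.35
Solving: x ≈ 0.202, y ≈ -45.703 km (keep extra digits for the depth step; rounded: 0.2, -45.7).
Then from the Site 0 sphere: z² = 18.87² − (x − 1.6)² − (y + 60.2)² with x = 0.202, y = -45.703, so z ≈ 11.998 ≈ 12.0 km.

12.0 km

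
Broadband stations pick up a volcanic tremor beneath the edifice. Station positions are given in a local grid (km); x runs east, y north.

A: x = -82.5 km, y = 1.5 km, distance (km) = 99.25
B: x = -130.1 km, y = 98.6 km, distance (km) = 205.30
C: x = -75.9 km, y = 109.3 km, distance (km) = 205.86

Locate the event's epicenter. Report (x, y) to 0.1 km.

(-65.6, -96.3)

Circle about each station: (x + 82.5)² + (y − 1.5)² = 99.25²; (x + 130.1)² + (y − 98.6)² = 205.30²; (x + 75.9)² + (y − 109.3)² = 205.86².
Subtracting the A equation from the B and C equations removes the quadratic terms:
-95.2 x + 194.2 y = -12458.06
13.2 x + 215.6 y = -21628.98
Solving the 2×2 system: x ≈ -65.6, y ≈ -96.3 km.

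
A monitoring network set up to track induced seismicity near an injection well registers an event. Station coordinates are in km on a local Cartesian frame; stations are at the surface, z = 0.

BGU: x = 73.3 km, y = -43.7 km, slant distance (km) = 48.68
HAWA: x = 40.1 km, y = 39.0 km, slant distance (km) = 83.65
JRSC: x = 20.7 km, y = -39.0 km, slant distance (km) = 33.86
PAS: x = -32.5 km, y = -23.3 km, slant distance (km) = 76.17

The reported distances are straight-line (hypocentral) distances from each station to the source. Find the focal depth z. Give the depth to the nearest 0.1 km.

z ≈ 30.4 km

Each station gives a sphere (x−x_i)² + (y−y_i)² + z² = d_i² (stations at z=0).
Subtracting the BGU sphere from HAWA and JRSC: z² cancels, leaving linear equations in x and y:
-66.4 x + 165.4 y = -8781.15
-105.2 x + 9.4 y = -4109.85
Solving: x ≈ 35.600, y ≈ -38.799 km (keep extra digits for the depth step; rounded: 35.6, -38.8).
Then from the BGU sphere: z² = 48.68² − (x − 73.3)² − (y + 43.7)² with x = 35.600, y = -38.799, so z ≈ 30.404 ≈ 30.4 km.
Check against PAS (with the unrounded solution): distance 76.17 ≈ 76.17 km. ✓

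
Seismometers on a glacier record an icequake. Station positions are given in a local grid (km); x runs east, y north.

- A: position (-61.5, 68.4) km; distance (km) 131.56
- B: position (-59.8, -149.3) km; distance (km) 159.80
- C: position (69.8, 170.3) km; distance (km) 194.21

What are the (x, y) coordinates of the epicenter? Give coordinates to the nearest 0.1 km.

Circle about each station: (x + 61.5)² + (y − 68.4)² = 131.56²; (x + 59.8)² + (y + 149.3)² = 159.80²; (x − 69.8)² + (y − 170.3)² = 194.21².
Subtracting the A equation from the B and C equations removes the quadratic terms:
3.4 x − 435.4 y = 9177.71
262.6 x + 203.8 y = 5003.83
Solving the 2×2 system: x ≈ 35.2, y ≈ -20.8 km.

(35.2, -20.8)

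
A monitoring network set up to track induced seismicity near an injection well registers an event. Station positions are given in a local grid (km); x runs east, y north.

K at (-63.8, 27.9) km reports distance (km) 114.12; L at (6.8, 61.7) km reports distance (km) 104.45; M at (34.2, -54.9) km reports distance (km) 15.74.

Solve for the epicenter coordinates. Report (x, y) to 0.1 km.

x ≈ 27.4 km, y ≈ -40.7 km

Circle about each station: (x + 63.8)² + (y − 27.9)² = 114.12²; (x − 6.8)² + (y − 61.7)² = 104.45²; (x − 34.2)² + (y + 54.9)² = 15.74².
Subtracting pairs of circle equations eliminates x²+y² and gives linear equations (the radical axes):
141.2 x + 67.6 y = 1117.85
196.0 x − 165.6 y = 12110.43
Solving the 2×2 system: x ≈ 27.4, y ≈ -40.7 km.
Check against K (with the unrounded x, y): √((x + 63.8)²+(y − 27.9)²) = 114.12 ≈ 114.12 km. ✓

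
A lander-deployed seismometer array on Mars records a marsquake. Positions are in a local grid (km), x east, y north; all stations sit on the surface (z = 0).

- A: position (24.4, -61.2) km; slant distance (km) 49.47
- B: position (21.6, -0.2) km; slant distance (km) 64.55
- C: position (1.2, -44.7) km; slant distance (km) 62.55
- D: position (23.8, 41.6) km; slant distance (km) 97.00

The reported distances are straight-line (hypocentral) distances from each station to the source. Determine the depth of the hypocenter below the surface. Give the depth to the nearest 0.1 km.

37.7 km

Each station gives a sphere (x−x_i)² + (y−y_i)² + z² = d_i² (stations at z=0).
Subtracting the A sphere from B and C: z² cancels, leaving linear equations in x and y:
-5.6 x + 122.0 y = -5593.62
-46.4 x + 33.0 y = -3806.49
Solving: x ≈ 51.096, y ≈ -43.504 km (keep extra digits for the depth step; rounded: 51.1, -43.5).
Then from the A sphere: z² = 49.47² − (x − 24.4)² − (y + 61.2)² with x = 51.096, y = -43.504, so z ≈ 37.702 ≈ 37.7 km.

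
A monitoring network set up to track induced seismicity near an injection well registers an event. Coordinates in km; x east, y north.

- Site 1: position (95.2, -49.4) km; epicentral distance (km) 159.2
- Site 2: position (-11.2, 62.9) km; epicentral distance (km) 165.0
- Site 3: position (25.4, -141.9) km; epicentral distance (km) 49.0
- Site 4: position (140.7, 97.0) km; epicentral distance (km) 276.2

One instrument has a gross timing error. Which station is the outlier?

Site 3

Solve using three stations at a time. Using Site 1, Site 2, Site 4 (subtract circle equations pairwise → linear system) gives (x, y) ≈ (-57.3, -95.7).
Distances from that point to each station vs reported:
  Site 1: calculated 159.4 vs reported 159.2 → residual 0.2 km
  Site 2: calculated 165.2 vs reported 165.0 → residual 0.2 km
  Site 3: calculated 94.7 vs reported 49.0 → residual 45.7 km
  Site 4: calculated 276.3 vs reported 276.2 → residual 0.1 km
Site 1, Site 2, Site 4 are mutually consistent (residuals ≈ 0); Site 3 is off by 45.7 km.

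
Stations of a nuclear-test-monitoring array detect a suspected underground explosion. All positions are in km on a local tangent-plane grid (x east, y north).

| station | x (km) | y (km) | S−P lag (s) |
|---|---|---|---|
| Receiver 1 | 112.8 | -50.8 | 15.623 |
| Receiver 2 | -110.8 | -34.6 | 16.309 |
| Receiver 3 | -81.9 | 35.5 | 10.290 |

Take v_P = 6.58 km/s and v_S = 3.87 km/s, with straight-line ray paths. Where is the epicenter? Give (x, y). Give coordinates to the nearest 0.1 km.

Distance from S−P lag: d = Δt · v_P v_S / (v_P − v_S) = Δt · (6.58·3.87)/(6.58−3.87) ≈ 9.3965·Δt.
So d_Receiver 1 = 146.80, d_Receiver 2 = 153.25, d_Receiver 3 = 96.69 km.
Circle about each station: (x − 112.8)² + (y + 50.8)² = 146.80²; (x + 110.8)² + (y + 34.6)² = 153.25²; (x + 81.9)² + (y − 35.5)² = 96.69².
Subtracting the Receiver 1 equation from the Receiver 2 and Receiver 3 equations removes the quadratic terms:
-447.2 x + 32.4 y = -3766.00
-389.4 x + 172.6 y = 4864.66
Solving the 2×2 system: x ≈ 12.5, y ≈ 56.4 km.

x ≈ 12.5 km, y ≈ 56.4 km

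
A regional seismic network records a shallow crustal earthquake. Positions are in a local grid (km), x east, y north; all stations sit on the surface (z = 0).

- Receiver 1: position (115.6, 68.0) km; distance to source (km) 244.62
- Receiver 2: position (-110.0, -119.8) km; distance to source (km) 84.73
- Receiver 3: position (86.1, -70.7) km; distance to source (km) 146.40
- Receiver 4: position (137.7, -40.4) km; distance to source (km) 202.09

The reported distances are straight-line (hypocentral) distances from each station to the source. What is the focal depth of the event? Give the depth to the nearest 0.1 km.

z ≈ 53.1 km

Each station gives a sphere (x−x_i)² + (y−y_i)² + z² = d_i² (stations at z=0).
Subtracting the Receiver 1 sphere from Receiver 2 and Receiver 3: z² cancels, leaving linear equations in x and y:
-451.2 x − 375.6 y = 61124.45
-59.0 x − 277.4 y = 32830.32
Solving: x ≈ -44.900, y ≈ -108.800 km (keep extra digits for the depth step; rounded: -44.9, -108.8).
Then from the Receiver 1 sphere: z² = 244.62² − (x − 115.6)² − (y − 68.0)² with x = -44.900, y = -108.800, so z ≈ 53.108 ≈ 53.1 km.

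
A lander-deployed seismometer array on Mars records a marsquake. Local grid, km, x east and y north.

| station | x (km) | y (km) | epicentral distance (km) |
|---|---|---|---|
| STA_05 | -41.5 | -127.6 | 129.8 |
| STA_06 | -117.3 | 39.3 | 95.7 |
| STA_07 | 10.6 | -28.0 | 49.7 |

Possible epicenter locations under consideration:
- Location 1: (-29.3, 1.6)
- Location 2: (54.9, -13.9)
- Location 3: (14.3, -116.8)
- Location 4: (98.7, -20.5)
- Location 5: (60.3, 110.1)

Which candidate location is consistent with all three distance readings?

Location 1

For each candidate, compare |candidate − station| to the reported distance:
Location 1: residuals STA_05 0.0, STA_06 0.0, STA_07 0.0 → max 0.0 km
Location 2: residuals STA_05 19.3, STA_06 84.5, STA_07 3.2 → max 84.5 km
Location 3: residuals STA_05 73.0, STA_06 108.5, STA_07 39.2 → max 108.5 km
Location 4: residuals STA_05 46.6, STA_06 128.4, STA_07 38.7 → max 128.4 km
Location 5: residuals STA_05 128.8, STA_06 95.5, STA_07 97.1 → max 128.8 km
Only Location 1 has all residuals ≈ 0.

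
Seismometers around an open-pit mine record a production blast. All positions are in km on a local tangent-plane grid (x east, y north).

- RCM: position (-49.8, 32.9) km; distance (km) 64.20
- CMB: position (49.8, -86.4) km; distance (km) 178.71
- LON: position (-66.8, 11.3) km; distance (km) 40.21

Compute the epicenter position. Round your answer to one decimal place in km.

Circle about each station: (x + 49.8)² + (y − 32.9)² = 64.20²; (x − 49.8)² + (y + 86.4)² = 178.71²; (x + 66.8)² + (y − 11.3)² = 40.21².
Subtracting the RCM equation from the CMB and LON equations removes the quadratic terms:
199.2 x − 238.6 y = -21433.07
-34.0 x − 43.2 y = 3532.28
Solving the 2×2 system: x ≈ -105.8, y ≈ 1.5 km.
Check against RCM (with the unrounded x, y): √((x + 49.8)²+(y − 32.9)²) = 64.20 ≈ 64.20 km. ✓

-105.8 km east, 1.5 km north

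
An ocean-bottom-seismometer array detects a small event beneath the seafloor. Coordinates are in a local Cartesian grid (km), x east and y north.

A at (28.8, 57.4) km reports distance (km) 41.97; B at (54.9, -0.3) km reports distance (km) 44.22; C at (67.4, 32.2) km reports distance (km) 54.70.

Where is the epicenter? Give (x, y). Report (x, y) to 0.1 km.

Circle about each station: (x − 28.8)² + (y − 57.4)² = 41.97²; (x − 54.9)² + (y + 0.3)² = 44.22²; (x − 67.4)² + (y − 32.2)² = 54.70².
Subtracting the A equation from the B and C equations removes the quadratic terms:
52.2 x − 115.4 y = -1304.03
77.2 x − 50.4 y = 224.79
Solving the 2×2 system: x ≈ 14.6, y ≈ 17.9 km.

14.6 km east, 17.9 km north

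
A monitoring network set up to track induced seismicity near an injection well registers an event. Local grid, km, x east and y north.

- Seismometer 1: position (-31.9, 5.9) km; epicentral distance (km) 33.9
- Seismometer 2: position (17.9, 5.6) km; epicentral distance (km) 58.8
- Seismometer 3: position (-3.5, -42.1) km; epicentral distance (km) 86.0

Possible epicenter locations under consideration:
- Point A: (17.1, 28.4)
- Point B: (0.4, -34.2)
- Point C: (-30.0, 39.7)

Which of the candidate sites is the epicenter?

For each candidate, compare |candidate − station| to the reported distance:
Point A: residuals Seismometer 1 20.0, Seismometer 2 36.0, Seismometer 3 12.6 → max 36.0 km
Point B: residuals Seismometer 1 17.6, Seismometer 2 15.3, Seismometer 3 77.2 → max 77.2 km
Point C: residuals Seismometer 1 0.0, Seismometer 2 0.0, Seismometer 3 0.0 → max 0.0 km
Only Point C has all residuals ≈ 0.

Point C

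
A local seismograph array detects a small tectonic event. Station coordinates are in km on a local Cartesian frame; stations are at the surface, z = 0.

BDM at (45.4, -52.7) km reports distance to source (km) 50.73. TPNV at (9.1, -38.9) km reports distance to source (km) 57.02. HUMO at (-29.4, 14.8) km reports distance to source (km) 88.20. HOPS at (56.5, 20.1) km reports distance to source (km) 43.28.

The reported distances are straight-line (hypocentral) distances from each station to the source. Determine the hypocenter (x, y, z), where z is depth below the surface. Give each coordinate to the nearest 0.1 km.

Each station gives a sphere (x−x_i)² + (y−y_i)² + z² = d_i² (stations at z=0).
Subtracting the BDM sphere from TPNV and HUMO: z² cancels, leaving linear equations in x and y:
-72.6 x + 27.6 y = -3920.18
-149.6 x + 135.0 y = -8960.76
Solving: x ≈ 49.701, y ≈ -11.300 km (keep extra digits for the depth step; rounded: 49.7, -11.3).
Then from the BDM sphere: z² = 50.73² − (x − 45.4)² − (y + 52.7)² with x = 49.701, y = -11.300, so z ≈ 29.001 ≈ 29.0 km.
Check against HOPS (with the unrounded solution): distance 43.28 ≈ 43.28 km. ✓

(49.7, -11.3, 29.0)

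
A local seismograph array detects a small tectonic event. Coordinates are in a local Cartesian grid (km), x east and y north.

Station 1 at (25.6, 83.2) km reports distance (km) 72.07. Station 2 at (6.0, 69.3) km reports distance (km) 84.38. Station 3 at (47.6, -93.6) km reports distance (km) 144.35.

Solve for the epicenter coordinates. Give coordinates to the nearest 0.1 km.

(86.9, 45.3)

Circle about each station: (x − 25.6)² + (y − 83.2)² = 72.07²; (x − 6.0)² + (y − 69.3)² = 84.38²; (x − 47.6)² + (y + 93.6)² = 144.35².
Subtracting the Station 1 equation from the Station 2 and Station 3 equations removes the quadratic terms:
-39.2 x − 27.8 y = -4665.01
44.0 x − 353.6 y = -12193.72
Solving the 2×2 system: x ≈ 86.9, y ≈ 45.3 km.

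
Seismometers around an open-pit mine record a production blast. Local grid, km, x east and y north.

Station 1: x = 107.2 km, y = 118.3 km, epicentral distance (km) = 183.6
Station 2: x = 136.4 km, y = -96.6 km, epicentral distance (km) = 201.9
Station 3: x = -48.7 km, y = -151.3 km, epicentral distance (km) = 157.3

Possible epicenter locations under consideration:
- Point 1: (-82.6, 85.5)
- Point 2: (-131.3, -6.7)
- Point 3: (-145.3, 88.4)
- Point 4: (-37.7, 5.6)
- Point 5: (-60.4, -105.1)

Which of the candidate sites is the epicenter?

For each candidate, compare |candidate − station| to the reported distance:
Point 1: residuals Station 1 9.0, Station 2 82.9, Station 3 81.9 → max 82.9 km
Point 2: residuals Station 1 85.7, Station 2 80.5, Station 3 9.2 → max 85.7 km
Point 3: residuals Station 1 70.7, Station 2 135.1, Station 3 101.1 → max 135.1 km
Point 4: residuals Station 1 0.0, Station 2 0.0, Station 3 0.0 → max 0.0 km
Point 5: residuals Station 1 95.7, Station 2 4.9, Station 3 109.6 → max 109.6 km
Only Point 4 has all residuals ≈ 0.

Point 4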